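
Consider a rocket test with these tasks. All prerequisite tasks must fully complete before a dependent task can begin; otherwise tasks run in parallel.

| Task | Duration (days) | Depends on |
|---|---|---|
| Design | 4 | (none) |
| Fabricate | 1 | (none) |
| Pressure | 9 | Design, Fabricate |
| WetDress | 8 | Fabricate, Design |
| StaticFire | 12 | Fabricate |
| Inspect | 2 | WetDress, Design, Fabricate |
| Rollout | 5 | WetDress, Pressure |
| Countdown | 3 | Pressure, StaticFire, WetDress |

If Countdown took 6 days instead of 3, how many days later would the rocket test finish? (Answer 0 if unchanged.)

As given, the longest chain is Design→Pressure→Rollout = 4+9+5 = 18, so the finish is 18 days.
Countdown is off the critical path — its longest chain is 16 days, giving 2 of slack.
Now Design→Pressure→Countdown = 4+9+6 = 19 is longest, so the finish becomes 19 days.
Change in finish: 19 − 18 = +1 days.

1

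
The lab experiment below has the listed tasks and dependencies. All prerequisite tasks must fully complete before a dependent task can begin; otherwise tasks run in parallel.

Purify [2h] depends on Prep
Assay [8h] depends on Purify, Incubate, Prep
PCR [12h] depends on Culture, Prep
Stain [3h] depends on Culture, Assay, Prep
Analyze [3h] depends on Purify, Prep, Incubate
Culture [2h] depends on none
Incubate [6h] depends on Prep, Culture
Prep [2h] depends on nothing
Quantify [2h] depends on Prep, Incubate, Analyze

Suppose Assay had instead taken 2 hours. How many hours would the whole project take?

14

As given, the longest chain is Prep→Incubate→Assay→Stain = 2+6+8+3 = 19, so the finish is 19 hours.
Since Assay is critical, the -6 change carries straight to that chain (now 13 hours).
Now Prep→PCR = 2+12 = 14 is longest, so the finish becomes 14 hours.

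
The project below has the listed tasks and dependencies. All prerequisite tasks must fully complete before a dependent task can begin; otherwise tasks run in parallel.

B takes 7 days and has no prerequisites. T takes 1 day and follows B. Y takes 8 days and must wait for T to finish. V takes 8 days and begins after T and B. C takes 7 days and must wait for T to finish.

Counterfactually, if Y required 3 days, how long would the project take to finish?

16

Actual critical path: B→T→Y = 7+1+8 = 16 ⇒ 16 days.
Y lies on that path, so at 3 days the path becomes 11 days.
New critical path: B→T→V = 7+1+8 = 16 ⇒ 16 days.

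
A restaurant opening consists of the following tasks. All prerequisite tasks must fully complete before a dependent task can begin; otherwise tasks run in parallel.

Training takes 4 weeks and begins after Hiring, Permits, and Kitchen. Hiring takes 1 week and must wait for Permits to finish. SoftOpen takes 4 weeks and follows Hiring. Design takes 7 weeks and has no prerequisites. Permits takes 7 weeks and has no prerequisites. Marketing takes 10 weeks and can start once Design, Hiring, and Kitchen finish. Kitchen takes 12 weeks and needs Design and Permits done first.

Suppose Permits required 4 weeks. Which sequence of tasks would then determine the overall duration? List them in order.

Actual critical path: Permits→Kitchen→Marketing = 7+12+10 = 29 ⇒ 29 weeks.
Since Permits is critical, the -3 change carries straight to that chain (now 26 weeks).
The binding chain switches to Design→Kitchen→Marketing = 7+12+10 = 29; finish 29 weeks.

Design, Kitchen, Marketing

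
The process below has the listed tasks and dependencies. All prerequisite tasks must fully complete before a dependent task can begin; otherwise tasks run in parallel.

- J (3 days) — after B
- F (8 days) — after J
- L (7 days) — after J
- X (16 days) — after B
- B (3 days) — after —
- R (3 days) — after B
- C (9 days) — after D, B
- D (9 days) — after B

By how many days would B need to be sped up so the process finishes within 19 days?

2

Current finish: 21 days; target: 19.
B is on every critical path, so each day cut from B cuts the finish by one (this holds down to a finish of 19).
Need 21 − 19 = 2 days off B → B becomes 1 day, finish becomes 19.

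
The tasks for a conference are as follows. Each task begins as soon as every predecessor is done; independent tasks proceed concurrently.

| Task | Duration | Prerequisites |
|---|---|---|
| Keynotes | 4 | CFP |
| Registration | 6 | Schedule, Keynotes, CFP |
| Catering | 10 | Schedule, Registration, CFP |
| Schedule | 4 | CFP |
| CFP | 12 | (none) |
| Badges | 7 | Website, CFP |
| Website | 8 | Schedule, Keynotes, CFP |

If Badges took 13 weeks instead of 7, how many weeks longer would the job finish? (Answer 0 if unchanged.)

5

The binding path is CFP→Schedule→Registration→Catering = 12+4+6+10 = 32; finish at 32 weeks.
Badges is off the critical path — its longest chain is 31 weeks, giving 1 of slack.
The binding chain switches to CFP→Schedule→Website→Badges = 12+4+8+13 = 37; finish 37 weeks.
Change in finish: 37 − 32 = +5 weeks.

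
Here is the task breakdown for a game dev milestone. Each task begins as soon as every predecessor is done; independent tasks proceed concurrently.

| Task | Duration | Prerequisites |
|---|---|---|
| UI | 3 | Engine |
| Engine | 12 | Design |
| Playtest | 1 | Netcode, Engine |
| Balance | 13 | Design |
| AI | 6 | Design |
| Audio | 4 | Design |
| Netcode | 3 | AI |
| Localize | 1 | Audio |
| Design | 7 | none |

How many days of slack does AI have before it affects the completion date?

Design→Engine→UI = 7+12+3 = 22 sets the makespan at 22 days.
The longest chain containing AI totals 17 days.
So AI can slip 18 − 13 = 5 days.

5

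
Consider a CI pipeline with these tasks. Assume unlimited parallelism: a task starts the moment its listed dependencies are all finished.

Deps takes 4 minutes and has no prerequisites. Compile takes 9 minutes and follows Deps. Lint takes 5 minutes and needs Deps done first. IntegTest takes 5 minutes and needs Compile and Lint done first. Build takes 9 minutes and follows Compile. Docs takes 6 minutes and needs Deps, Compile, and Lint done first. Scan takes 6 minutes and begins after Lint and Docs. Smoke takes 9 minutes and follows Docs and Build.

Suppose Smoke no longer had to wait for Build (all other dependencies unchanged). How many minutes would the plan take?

28

Before: longest chain Deps→Compile→Build→Smoke = 4+9+9+9 = 31, finish 31.
Without Build→Smoke, Smoke's earliest start moves from 22 to 19.
After: Deps→Compile→Docs→Smoke = 4+9+6+9 = 28 → 28 minutes.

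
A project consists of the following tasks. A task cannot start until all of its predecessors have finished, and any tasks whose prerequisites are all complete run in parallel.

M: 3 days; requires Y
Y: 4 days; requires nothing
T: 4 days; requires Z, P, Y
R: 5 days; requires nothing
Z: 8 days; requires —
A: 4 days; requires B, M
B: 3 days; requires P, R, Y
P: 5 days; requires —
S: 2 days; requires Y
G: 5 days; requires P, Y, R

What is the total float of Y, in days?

1

The longest chain is R→B→A = 5+3+4 = 12; overall finish 12 days.
Y finishes as early as 4 and must finish by 5.
Float = 12 − 11 = 1.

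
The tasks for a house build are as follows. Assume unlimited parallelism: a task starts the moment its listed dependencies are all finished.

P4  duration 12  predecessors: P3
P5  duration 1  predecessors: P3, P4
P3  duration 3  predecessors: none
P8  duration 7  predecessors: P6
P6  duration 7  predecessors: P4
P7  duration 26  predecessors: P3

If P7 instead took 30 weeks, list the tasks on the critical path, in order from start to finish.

P3, P7

As given, the longest chain is P3→P7 = 3+26 = 29, so the finish is 29 weeks.
P7 is on the critical path; changing it to 30 makes that path 33 weeks.
No other chain overtakes it, so the finish is 33 weeks.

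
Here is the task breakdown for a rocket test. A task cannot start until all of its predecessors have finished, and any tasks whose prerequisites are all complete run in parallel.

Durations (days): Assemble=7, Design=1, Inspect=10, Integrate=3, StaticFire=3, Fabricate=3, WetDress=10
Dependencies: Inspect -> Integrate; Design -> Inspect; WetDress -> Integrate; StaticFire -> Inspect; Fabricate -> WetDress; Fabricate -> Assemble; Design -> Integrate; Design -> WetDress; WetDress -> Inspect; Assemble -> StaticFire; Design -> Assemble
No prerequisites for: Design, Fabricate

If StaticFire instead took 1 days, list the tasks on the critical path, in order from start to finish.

Critical path before the change: Fabricate→Assemble→StaticFire→Inspect→Integrate = 3+7+3+10+3 = 26 giving 26 days.
Since StaticFire is critical, the -2 change carries straight to that chain (now 24 days).
The binding chain switches to Fabricate→WetDress→Inspect→Integrate = 3+10+10+3 = 26; finish 26 days.

Fabricate, WetDress, Inspect, Integrate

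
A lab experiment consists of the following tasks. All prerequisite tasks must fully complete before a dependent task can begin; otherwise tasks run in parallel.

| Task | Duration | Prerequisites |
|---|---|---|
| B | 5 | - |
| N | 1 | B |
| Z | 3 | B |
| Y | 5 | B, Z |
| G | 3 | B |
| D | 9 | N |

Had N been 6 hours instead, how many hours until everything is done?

20

As given, the longest chain is B→N→D = 5+1+9 = 15, so the finish is 15 hours.
N lies on that path, so at 6 hours the path becomes 20 hours.
That remains the longest chain; total 20 hours.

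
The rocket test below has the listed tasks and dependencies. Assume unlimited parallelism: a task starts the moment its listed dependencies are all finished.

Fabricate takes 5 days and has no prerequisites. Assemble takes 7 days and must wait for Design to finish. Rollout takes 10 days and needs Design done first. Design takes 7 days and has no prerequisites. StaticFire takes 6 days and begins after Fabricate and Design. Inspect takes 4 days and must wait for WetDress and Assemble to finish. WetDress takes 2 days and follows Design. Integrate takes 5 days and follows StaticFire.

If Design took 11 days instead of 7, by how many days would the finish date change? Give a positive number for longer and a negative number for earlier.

The binding path is Design→Assemble→Inspect = 7+7+4 = 18; finish at 18 days.
Since Design is critical, the +4 change carries straight to that chain (now 22 days).
That remains the longest chain; total 22 days.
Change in finish: 22 − 18 = +4 days.

4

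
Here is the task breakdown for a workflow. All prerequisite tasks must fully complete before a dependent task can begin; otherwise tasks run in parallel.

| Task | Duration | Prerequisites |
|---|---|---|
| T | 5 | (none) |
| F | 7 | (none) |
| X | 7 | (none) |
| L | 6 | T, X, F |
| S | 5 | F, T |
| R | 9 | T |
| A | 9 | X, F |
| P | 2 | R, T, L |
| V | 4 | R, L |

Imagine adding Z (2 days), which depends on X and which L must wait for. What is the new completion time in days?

Originally the schedule takes 18 days.
With Z inserted, L now waits for max(T, X, F, Z).
New critical path: X→Z→L→V = 7+2+6+4 = 19 ⇒ 19 days.

19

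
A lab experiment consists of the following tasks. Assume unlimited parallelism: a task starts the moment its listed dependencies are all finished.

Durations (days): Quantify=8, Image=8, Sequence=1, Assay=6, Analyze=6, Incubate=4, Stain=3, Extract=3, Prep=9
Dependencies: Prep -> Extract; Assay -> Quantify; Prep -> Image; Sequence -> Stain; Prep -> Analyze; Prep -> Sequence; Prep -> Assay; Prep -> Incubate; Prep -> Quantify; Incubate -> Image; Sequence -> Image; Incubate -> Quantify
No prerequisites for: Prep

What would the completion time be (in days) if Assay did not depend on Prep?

Before: longest chain Prep→Assay→Quantify = 9+6+8 = 23, finish 23.
Without Prep→Assay, Assay's earliest start moves from 9 to 0.
The longest chain is now Prep→Incubate→Image = 9+4+8 = 21, so the schedule takes 21 days.

21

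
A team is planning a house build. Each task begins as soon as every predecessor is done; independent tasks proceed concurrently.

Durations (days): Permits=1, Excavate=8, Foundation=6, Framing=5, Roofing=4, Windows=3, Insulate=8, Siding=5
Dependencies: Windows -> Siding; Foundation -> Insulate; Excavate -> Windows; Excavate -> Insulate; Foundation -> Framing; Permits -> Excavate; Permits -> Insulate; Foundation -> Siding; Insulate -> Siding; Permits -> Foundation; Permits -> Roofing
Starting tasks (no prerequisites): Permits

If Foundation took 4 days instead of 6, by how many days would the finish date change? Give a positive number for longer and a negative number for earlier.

As given, the longest chain is Permits→Excavate→Insulate→Siding = 1+8+8+5 = 22, so the finish is 22 days.
Foundation has 2 days of float (longest path through it is 20).
The critical path is still Permits→Excavate→Insulate→Siding; finish is now 22 days.
Change in finish: 22 − 22 = +0 days.

0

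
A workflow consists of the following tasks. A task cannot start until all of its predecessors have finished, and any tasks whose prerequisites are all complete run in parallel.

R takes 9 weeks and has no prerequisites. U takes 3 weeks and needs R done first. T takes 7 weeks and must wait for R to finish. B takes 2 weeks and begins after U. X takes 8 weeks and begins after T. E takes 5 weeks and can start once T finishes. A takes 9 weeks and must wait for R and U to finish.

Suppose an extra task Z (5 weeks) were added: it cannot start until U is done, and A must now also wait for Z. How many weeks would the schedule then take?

Originally the schedule takes 24 weeks.
With Z inserted, A now waits for max(R, U, Z).
New critical path: R→U→Z→A = 9+3+5+9 = 26 ⇒ 26 weeks.

26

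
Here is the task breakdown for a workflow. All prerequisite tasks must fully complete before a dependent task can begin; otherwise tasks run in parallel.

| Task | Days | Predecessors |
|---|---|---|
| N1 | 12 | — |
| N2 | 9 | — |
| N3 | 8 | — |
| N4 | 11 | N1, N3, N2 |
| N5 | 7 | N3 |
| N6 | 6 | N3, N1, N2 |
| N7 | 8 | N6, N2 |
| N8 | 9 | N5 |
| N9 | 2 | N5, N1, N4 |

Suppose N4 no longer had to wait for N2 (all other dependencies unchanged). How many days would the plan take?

With the dependency in place, N1→N6→N7 = 12+6+8 = 26 sets the finish at 26 days.
Dropping N2→N4 doesn't change N4's earliest start (12); another predecessor still binds.
After: N1→N6→N7 = 12+6+8 = 26 → 26 days.

26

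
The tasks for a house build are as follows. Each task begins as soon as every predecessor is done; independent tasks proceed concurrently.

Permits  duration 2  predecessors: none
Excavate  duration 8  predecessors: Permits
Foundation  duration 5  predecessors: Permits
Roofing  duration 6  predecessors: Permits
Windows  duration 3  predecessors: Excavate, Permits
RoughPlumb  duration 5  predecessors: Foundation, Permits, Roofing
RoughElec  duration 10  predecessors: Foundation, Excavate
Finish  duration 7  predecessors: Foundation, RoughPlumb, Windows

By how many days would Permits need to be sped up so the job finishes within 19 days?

Current finish: 20 days; target: 19.
Permits is on every critical path, so each day cut from Permits cuts the finish by one (this holds down to a finish of 19).
Need 20 − 19 = 1 day off Permits → Permits becomes 1 day, finish becomes 19.

1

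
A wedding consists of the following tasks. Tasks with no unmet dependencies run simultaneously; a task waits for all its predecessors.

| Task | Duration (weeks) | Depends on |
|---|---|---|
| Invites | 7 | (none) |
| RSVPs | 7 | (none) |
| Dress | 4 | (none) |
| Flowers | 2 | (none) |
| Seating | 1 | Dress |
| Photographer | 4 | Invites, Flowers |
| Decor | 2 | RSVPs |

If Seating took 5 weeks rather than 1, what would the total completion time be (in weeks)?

As given, the longest chain is Invites→Photographer = 7+4 = 11, so the finish is 11 weeks.
Seating has 6 weeks of float (longest path through it is 5).
The critical path is still Invites→Photographer; finish is now 11 weeks.

11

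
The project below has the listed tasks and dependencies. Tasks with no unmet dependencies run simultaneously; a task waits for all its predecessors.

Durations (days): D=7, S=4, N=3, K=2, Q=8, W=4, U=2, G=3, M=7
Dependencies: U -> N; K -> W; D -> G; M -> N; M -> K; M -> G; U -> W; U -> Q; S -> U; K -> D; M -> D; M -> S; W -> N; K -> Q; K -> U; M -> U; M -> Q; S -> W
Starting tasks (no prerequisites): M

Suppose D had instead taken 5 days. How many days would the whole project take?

Actual critical path: M→S→U→Q = 7+4+2+8 = 21 ⇒ 21 days.
The longest path through D is only 19 days, so D has float 2.
The critical path is still M→S→U→Q; finish is now 21 days.

21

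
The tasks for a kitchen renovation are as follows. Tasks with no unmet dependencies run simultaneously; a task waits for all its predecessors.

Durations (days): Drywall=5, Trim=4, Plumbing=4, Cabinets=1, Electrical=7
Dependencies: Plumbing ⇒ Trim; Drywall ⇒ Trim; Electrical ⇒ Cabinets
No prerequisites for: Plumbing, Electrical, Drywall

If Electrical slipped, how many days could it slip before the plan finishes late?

Critical path: Drywall→Trim = 5+4 = 9, so the finish is 9 days.
Electrical finishes as early as 7 and must finish by 8.
Float = 9 − 8 = 1.

1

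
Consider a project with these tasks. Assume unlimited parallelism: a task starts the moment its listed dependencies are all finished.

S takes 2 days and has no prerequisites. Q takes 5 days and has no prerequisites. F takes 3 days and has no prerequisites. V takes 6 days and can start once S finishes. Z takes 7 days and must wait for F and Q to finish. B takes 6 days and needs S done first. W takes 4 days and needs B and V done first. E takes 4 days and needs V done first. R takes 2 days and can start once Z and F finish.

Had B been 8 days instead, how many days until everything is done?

14

Baseline: Q→Z→R = 5+7+2 = 14 → 14 days.
B has 2 days of float (longest path through it is 12).
The binding chain switches to S→B→W = 2+8+4 = 14; finish 14 days.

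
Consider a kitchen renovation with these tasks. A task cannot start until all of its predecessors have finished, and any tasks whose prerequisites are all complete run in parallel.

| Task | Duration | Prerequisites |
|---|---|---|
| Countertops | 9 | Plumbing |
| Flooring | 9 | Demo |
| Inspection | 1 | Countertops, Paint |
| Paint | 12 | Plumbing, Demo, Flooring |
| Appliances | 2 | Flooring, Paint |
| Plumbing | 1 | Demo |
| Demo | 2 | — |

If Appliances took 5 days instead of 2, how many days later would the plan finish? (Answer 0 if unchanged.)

As given, the longest chain is Demo→Flooring→Paint→Appliances = 2+9+12+2 = 25, so the finish is 25 days.
Appliances lies on that path, so at 5 days the path becomes 28 days.
That remains the longest chain; total 28 days.
Change in finish: 28 − 25 = +3 days.

3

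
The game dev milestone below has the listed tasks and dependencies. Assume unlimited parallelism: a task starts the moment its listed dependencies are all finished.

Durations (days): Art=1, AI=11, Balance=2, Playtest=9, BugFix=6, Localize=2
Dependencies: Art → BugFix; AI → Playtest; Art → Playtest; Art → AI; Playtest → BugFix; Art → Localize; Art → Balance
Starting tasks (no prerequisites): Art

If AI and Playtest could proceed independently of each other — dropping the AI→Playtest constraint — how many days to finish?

16

Original critical path: Art→AI→Playtest→BugFix = 1+11+9+6 = 27 ⇒ 27 days.
Without AI→Playtest, Playtest's earliest start moves from 12 to 1.
New critical path: Art→Playtest→BugFix = 1+9+6 = 16 ⇒ 16 days.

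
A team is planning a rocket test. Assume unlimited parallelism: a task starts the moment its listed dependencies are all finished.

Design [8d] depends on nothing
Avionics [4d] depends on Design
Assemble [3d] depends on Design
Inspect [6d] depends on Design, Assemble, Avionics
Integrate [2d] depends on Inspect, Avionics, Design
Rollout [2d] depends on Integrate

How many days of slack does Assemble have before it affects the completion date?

Design→Avionics→Inspect→Integrate→Rollout = 8+4+6+2+2 = 22 sets the makespan at 22 days.
The longest chain containing Assemble totals 21 days.
Float = 22 − 21 = 1.

1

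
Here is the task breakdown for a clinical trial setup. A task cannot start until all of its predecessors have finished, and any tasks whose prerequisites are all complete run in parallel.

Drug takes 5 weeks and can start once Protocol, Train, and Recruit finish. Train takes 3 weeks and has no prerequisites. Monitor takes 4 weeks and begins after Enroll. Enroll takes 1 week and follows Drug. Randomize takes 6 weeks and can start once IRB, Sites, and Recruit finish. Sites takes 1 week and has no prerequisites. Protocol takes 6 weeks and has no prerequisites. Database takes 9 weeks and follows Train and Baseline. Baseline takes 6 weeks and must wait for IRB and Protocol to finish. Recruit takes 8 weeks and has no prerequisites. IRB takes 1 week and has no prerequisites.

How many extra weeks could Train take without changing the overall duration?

8

Critical path: Protocol→Baseline→Database = 6+6+9 = 21, so the finish is 21 weeks.
Longest path through Train: 13 weeks (earliest finish 3, latest finish 11).
Slack of Train = 8 − 0 = 8 weeks.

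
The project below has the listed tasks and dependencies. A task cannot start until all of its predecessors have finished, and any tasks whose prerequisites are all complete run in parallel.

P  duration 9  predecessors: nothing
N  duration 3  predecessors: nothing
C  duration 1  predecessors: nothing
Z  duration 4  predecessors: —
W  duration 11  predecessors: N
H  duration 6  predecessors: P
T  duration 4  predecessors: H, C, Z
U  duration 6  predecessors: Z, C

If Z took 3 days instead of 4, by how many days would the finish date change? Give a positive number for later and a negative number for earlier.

Critical path before the change: P→H→T = 9+6+4 = 19 giving 19 days.
The longest path through Z is only 10 days, so Z has float 9.
No other chain overtakes it, so the finish is 19 days.
Change in finish: 19 − 19 = +0 days.

0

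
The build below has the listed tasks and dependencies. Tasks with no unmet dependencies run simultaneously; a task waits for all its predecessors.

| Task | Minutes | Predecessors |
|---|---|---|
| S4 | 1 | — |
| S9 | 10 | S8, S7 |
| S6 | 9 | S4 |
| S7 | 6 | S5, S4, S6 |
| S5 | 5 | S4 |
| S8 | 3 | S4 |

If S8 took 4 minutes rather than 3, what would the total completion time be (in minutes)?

Critical path before the change: S4→S6→S7→S9 = 1+9+6+10 = 26 giving 26 minutes.
The longest path through S8 is only 14 minutes, so S8 has float 12.
That remains the longest chain; total 26 minutes.

26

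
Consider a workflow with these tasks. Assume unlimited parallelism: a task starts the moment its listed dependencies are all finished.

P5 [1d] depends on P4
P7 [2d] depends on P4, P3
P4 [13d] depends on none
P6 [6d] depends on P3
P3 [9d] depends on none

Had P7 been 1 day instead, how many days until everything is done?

15

Baseline: P4→P7 = 13+2 = 15 → 15 days.
P7 is on the critical path; changing it to 1 makes that path 14 days.
The binding chain switches to P3→P6 = 9+6 = 15; finish 15 days.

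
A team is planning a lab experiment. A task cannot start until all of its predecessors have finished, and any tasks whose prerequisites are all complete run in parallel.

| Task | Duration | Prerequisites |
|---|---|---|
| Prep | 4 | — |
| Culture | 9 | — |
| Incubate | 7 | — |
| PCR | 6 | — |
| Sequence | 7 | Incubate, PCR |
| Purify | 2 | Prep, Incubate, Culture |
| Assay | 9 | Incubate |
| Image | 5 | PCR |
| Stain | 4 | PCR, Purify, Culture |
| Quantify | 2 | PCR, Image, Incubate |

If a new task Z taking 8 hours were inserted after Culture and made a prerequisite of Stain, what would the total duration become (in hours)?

Originally the project takes 16 hours.
With Z inserted, Stain now waits for max(PCR, Purify, Culture, Z).
New critical path: Culture→Z→Stain = 9+8+4 = 21 ⇒ 21 hours.

21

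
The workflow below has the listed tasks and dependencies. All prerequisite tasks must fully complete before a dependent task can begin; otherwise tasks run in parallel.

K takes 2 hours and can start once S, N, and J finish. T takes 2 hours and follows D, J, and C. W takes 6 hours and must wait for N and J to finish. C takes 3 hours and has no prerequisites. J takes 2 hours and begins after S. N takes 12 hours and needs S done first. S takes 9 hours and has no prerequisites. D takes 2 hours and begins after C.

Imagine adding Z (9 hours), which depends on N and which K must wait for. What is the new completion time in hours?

32

Originally the job takes 27 hours.
With Z inserted, K now waits for max(S, N, J, Z).
New critical path: S→N→Z→K = 9+12+9+2 = 32 ⇒ 32 hours.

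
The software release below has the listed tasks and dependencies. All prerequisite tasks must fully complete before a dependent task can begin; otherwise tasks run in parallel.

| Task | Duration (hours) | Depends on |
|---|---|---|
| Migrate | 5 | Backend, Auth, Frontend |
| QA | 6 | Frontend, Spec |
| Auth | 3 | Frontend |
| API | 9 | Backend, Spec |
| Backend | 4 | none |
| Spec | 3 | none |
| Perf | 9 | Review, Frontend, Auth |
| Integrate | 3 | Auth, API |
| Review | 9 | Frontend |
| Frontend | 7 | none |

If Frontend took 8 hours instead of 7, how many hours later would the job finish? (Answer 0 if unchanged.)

1

As given, the longest chain is Frontend→Review→Perf = 7+9+9 = 25, so the finish is 25 hours.
Since Frontend is critical, the +1 change carries straight to that chain (now 26 hours).
The critical path is still Frontend→Review→Perf; finish is now 26 hours.
Change in finish: 26 − 25 = +1 hours.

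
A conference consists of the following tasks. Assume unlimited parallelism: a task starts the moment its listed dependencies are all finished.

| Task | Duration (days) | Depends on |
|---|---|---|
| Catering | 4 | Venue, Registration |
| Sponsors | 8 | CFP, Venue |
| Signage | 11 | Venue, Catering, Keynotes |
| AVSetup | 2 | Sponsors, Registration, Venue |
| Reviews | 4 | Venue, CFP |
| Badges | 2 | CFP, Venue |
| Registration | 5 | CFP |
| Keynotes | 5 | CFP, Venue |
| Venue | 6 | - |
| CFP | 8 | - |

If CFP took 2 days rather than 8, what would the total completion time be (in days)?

22

Critical path before the change: CFP→Registration→Catering→Signage = 8+5+4+11 = 28 giving 28 days.
Since CFP is critical, the -6 change carries straight to that chain (now 22 days).
The binding chain switches to Venue→Keynotes→Signage = 6+5+11 = 22; finish 22 days.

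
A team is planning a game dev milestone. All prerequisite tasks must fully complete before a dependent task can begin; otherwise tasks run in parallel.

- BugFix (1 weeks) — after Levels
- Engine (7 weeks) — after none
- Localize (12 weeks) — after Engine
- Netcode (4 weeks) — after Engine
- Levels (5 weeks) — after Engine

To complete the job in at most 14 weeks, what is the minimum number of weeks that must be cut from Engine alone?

5

Current finish: 19 weeks; target: 14.
Engine is on every critical path, so each week cut from Engine cuts the finish by one (this holds down to a finish of 13).
Need 19 − 14 = 5 weeks off Engine → Engine becomes 2 weeks, finish becomes 14.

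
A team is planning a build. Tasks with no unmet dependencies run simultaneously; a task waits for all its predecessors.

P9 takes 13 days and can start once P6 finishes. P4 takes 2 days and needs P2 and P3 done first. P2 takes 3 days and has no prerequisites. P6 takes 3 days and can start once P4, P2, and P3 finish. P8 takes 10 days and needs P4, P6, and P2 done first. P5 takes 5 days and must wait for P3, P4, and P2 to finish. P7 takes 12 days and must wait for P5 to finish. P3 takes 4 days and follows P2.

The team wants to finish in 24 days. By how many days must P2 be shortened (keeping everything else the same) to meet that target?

2

Current finish: 26 days; target: 24.
P2 is on every critical path, so each day cut from P2 cuts the finish by one (this holds down to a finish of 24).
Need 26 − 24 = 2 days off P2 → P2 becomes 1 day, finish becomes 24.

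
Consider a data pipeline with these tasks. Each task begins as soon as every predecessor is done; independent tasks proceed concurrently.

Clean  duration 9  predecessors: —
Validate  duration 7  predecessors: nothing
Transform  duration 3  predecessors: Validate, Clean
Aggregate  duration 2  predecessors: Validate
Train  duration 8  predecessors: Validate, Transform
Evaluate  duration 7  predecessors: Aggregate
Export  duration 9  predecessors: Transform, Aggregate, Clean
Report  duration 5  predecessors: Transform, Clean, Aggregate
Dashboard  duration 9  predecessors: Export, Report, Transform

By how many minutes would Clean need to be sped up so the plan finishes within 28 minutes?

2

Current finish: 30 minutes; target: 28.
Clean is on every critical path, so each minute cut from Clean cuts the finish by one (this holds down to a finish of 28).
Need 30 − 28 = 2 minutes off Clean → Clean becomes 7 minutes, finish becomes 28.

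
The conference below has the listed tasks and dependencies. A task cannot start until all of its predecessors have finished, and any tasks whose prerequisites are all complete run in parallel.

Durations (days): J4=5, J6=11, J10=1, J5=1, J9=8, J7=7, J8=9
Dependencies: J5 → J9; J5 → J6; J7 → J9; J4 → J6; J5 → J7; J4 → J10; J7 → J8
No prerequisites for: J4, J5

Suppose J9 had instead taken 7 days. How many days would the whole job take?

As given, the longest chain is J5→J7→J8 = 1+7+9 = 17, so the finish is 17 days.
The longest path through J9 is only 16 days, so J9 has float 1.
No other chain overtakes it, so the finish is 17 days.

17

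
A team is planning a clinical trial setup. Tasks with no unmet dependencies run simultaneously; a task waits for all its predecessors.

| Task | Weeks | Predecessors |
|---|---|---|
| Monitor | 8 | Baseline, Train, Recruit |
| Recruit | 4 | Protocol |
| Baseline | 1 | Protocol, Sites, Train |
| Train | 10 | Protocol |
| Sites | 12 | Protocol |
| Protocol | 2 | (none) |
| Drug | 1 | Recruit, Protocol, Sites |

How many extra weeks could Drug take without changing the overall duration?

Critical path: Protocol→Sites→Baseline→Monitor = 2+12+1+8 = 23, so the finish is 23 weeks.
Longest path through Drug: 15 weeks (earliest finish 15, latest finish 23).
Slack of Drug = 22 − 14 = 8 weeks.

8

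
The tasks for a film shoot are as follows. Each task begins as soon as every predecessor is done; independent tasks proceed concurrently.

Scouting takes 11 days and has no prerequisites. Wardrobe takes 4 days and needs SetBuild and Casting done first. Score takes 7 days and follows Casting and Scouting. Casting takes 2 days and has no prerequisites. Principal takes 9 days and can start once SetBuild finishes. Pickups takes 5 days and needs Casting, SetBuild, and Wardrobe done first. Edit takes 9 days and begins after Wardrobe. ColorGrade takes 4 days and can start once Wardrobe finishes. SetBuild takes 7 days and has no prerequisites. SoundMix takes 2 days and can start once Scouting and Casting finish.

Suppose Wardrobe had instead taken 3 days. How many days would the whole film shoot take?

As given, the longest chain is SetBuild→Wardrobe→Edit = 7+4+9 = 20, so the finish is 20 days.
Wardrobe is on the critical path; changing it to 3 makes that path 19 days.
No other chain overtakes it, so the finish is 19 days.

19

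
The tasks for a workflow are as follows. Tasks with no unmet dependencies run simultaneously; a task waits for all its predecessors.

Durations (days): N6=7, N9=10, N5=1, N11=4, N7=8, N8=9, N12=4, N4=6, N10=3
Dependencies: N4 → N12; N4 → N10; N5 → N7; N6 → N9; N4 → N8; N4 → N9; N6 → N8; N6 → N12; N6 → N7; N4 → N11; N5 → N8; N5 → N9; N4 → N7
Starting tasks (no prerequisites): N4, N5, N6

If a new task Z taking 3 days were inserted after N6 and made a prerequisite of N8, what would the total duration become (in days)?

Originally the project takes 17 days.
With Z inserted, N8 now waits for max(N6, N5, N4, Z).
New critical path: N6→Z→N8 = 7+3+9 = 19 ⇒ 19 days.

19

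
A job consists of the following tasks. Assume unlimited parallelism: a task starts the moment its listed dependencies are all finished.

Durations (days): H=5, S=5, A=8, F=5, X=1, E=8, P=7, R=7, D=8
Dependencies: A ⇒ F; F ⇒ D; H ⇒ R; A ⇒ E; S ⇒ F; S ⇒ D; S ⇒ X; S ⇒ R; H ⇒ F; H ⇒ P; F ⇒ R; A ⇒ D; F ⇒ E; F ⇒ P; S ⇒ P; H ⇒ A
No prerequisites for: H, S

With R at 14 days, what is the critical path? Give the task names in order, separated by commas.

Critical path before the change: H→A→F→E = 5+8+5+8 = 26 giving 26 days.
R has 1 day of float (longest path through it is 25).
The binding chain switches to H→A→F→R = 5+8+5+14 = 32; finish 32 days.

H, A, F, R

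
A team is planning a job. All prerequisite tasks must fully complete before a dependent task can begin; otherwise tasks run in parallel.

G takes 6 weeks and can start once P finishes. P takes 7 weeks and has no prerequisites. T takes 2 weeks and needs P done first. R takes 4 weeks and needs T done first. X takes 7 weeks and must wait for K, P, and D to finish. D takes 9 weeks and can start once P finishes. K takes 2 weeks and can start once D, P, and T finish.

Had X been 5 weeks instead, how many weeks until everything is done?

As given, the longest chain is P→D→K→X = 7+9+2+7 = 25, so the finish is 25 weeks.
X is on the critical path; changing it to 5 makes that path 23 weeks.
That remains the longest chain; total 23 weeks.

23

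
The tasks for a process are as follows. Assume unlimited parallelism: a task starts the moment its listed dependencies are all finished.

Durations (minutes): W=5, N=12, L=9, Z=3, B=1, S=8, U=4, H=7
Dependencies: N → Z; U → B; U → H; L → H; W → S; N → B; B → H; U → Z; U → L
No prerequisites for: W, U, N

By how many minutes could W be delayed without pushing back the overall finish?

7

The longest chain is U→L→H = 4+9+7 = 20; overall finish 20 minutes.
W finishes as early as 5 and must finish by 12.
Float = 20 − 13 = 7.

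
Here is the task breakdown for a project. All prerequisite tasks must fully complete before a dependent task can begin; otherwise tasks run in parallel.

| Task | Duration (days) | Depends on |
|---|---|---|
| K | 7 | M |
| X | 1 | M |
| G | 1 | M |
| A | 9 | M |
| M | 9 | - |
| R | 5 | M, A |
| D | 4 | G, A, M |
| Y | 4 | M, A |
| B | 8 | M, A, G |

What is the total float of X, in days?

16

Critical path: M→A→B = 9+9+8 = 26, so the finish is 26 days.
X finishes as early as 10 and must finish by 26.
Slack of X = 25 − 9 = 16 days.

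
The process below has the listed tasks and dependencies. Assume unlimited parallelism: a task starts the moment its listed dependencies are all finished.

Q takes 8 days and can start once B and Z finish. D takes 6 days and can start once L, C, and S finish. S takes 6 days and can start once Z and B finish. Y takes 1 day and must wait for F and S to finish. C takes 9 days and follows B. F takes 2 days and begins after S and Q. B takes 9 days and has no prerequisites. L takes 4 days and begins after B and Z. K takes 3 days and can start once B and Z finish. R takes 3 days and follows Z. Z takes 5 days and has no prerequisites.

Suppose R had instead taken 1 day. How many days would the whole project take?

24

As given, the longest chain is B→C→D = 9+9+6 = 24, so the finish is 24 days.
R is off the critical path — its longest chain is 8 days, giving 16 of slack.
That remains the longest chain; total 24 days.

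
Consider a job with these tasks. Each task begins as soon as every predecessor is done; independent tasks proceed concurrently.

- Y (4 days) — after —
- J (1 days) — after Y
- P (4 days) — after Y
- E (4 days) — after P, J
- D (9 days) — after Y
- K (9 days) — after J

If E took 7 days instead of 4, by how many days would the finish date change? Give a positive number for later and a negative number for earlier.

Critical path before the change: Y→J→K = 4+1+9 = 14 giving 14 days.
The longest path through E is only 12 days, so E has float 2.
The binding chain switches to Y→P→E = 4+4+7 = 15; finish 15 days.
Change in finish: 15 − 14 = +1 days.

1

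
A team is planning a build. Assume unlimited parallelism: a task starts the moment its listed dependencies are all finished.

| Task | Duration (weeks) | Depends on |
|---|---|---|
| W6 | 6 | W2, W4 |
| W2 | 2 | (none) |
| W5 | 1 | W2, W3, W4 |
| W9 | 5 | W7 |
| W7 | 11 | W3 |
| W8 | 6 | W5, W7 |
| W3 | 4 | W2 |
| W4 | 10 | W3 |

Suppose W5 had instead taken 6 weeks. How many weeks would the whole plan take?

28

The binding path is W2→W3→W4→W5→W8 = 2+4+10+1+6 = 23; finish at 23 weeks.
Since W5 is critical, the +5 change carries straight to that chain (now 28 weeks).
No other chain overtakes it, so the finish is 28 weeks.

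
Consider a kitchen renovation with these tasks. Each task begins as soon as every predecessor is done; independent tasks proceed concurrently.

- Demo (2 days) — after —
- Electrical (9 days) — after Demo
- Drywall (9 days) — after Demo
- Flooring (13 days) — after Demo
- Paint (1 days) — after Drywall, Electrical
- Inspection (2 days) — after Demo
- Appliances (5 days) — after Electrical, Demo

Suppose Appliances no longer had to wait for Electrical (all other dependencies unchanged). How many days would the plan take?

15

Before: longest chain Demo→Electrical→Appliances = 2+9+5 = 16, finish 16.
Without Electrical→Appliances, Appliances's earliest start moves from 11 to 2.
The longest chain is now Demo→Flooring = 2+13 = 15, so the plan takes 15 days.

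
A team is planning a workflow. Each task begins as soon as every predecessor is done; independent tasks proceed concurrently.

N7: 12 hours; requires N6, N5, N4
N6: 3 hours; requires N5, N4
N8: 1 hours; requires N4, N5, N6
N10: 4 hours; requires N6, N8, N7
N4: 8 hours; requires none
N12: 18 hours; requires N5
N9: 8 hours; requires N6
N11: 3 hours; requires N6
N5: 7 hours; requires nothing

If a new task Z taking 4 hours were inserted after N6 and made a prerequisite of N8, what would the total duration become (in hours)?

27

Originally the schedule takes 27 hours.
With Z inserted, N8 now waits for max(N4, N5, N6, Z).
New critical path: N4→N6→N7→N10 = 8+3+12+4 = 27 ⇒ 27 hours.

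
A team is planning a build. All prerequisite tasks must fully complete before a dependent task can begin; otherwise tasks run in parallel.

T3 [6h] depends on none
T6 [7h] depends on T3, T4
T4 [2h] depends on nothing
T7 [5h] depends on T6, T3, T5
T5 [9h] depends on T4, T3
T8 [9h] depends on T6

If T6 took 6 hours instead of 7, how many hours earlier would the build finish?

1

As given, the longest chain is T3→T6→T8 = 6+7+9 = 22, so the finish is 22 hours.
Since T6 is critical, the -1 change carries straight to that chain (now 21 hours).
That remains the longest chain; total 21 hours.
Change in finish: 21 − 22 = -1 hours.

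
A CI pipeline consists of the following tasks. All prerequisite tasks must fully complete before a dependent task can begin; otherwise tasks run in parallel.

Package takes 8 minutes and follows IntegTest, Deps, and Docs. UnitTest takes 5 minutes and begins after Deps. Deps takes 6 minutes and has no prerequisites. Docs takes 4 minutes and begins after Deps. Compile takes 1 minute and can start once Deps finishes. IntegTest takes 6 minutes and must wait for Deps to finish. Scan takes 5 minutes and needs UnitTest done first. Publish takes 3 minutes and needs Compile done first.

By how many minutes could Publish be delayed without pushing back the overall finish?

Critical path: Deps→IntegTest→Package = 6+6+8 = 20, so the finish is 20 minutes.
Publish finishes as early as 10 and must finish by 20.
So Publish can slip 20 − 10 = 10 minutes.

10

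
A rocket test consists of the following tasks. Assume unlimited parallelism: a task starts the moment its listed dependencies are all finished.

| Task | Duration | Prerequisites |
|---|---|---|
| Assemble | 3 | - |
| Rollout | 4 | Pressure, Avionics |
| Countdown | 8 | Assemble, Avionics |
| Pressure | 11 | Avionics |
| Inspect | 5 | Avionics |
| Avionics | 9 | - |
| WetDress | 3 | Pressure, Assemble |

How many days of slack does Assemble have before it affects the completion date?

Critical path: Avionics→Pressure→Rollout = 9+11+4 = 24, so the finish is 24 days.
Assemble finishes as early as 3 and must finish by 16.
So Assemble can slip 16 − 3 = 13 days.

13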